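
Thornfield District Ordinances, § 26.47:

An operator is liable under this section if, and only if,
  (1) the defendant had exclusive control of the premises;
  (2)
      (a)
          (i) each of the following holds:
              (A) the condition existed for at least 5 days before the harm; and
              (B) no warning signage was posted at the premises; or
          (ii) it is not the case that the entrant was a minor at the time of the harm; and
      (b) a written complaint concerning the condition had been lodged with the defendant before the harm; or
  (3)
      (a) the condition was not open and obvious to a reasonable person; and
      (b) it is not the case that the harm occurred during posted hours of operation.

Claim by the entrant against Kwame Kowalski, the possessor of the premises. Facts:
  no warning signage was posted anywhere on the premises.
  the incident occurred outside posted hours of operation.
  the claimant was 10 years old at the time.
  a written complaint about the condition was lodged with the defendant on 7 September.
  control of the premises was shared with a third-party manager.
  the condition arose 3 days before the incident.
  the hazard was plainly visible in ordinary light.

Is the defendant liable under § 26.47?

No — not liable.

(1) exclusive control — not met.
(A) condition ≥5 days old — not met.
(B) no signage posted — satisfied.
(i) = F AND T = false.
(ii) not (entrant a minor) — not met.
(a) = F OR F = false.
(b) complaint lodged — satisfied.
So (2) is not satisfied (F AND T).
(a) not open/obvious — not satisfied.
(b) not (during posted hours) — met.
(3): F AND T → false.
Overall = F OR F OR F = false.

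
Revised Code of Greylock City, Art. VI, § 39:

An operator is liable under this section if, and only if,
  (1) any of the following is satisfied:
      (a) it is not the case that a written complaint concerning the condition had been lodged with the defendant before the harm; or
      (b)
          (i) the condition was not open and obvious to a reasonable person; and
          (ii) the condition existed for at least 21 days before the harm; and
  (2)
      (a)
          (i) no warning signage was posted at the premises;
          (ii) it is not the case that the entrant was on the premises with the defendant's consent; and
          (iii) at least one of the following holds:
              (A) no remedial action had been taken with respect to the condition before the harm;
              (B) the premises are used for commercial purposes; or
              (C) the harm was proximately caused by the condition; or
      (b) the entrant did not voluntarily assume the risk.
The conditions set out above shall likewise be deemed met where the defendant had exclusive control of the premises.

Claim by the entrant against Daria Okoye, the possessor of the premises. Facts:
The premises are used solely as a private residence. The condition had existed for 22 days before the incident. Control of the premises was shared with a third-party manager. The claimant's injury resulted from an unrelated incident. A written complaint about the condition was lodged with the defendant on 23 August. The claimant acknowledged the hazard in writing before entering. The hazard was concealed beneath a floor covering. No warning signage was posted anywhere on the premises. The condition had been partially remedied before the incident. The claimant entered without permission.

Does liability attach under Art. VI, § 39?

No — not liable.

(a) not (complaint lodged) — not satisfied.
(i) not open/obvious — satisfied.
(ii) condition ≥21 days old — met.
(b): T AND T → true.
(1): F OR T → true.
(i) no signage posted — met.
(ii) not (consent to enter) — satisfied.
(A) no remedial action — not met.
(B) commercial use — not satisfied.
(C) proximate cause — fails.
(iii): F OR F OR F → false.
(a): T AND T AND F → false.
(b) no assumed risk — not met.
(2) = F OR F = false.
Overall = T AND F = false.
Exception (exclusive control) — not satisfied.
Result: main false OR exception false → false.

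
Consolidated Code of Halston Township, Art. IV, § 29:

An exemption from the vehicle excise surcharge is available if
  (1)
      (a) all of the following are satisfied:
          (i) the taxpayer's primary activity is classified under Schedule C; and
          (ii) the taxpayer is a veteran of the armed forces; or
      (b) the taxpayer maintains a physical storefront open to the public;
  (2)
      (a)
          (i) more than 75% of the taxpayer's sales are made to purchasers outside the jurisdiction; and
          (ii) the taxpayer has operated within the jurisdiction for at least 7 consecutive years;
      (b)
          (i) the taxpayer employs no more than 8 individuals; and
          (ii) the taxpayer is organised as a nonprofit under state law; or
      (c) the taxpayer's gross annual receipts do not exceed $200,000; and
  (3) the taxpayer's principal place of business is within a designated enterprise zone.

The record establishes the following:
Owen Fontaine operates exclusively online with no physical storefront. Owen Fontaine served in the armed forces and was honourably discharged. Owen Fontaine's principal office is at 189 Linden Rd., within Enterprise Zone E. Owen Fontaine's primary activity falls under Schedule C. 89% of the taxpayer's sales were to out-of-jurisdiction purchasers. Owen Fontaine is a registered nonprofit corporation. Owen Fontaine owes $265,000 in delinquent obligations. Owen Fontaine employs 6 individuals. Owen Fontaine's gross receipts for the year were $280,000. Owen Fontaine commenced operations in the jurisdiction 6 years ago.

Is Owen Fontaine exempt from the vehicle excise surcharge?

(i) Schedule C activity — met.
(ii) veteran — satisfied.
(a): T AND T → true.
(b) has storefront — not met.
(1): T OR F → true.
(i) >75% out-of-jur. sales — holds.
(ii) ≥ 7 yrs in jurisdiction — fails.
(a) = T AND F = false.
(i) ≤ 8 employees — met.
(ii) nonprofit — satisfied.
(b) = T AND T = true.
(c) receipts ≤ $200,000 — fails.
(2) = F OR T OR F = true.
(3) in enterprise zone — holds.
Overall = T AND T AND T = true.

Yes — exempt.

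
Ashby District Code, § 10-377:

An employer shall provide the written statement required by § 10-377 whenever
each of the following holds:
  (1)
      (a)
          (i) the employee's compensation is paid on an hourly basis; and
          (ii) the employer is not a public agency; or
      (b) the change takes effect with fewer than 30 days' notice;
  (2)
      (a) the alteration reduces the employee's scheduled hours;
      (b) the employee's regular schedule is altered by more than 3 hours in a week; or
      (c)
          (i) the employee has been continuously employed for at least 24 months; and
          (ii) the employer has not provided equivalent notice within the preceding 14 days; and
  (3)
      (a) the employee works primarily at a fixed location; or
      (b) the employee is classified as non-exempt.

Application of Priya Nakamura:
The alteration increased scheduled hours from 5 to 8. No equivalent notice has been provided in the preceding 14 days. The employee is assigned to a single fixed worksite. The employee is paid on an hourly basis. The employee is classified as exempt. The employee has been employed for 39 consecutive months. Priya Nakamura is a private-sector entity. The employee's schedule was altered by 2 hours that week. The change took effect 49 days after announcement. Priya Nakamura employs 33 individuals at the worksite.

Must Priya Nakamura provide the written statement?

Yes — required.

(i) hourly-paid — holds.
(ii) not (public agency) — met.
(a): T AND T → true.
(b) < 30 days' notice — fails.
(1): T OR F → true.
(a) hours reduced — fails.
(b) schedule shift > 3h — not met.
(i) tenure ≥ 24 mo. — holds.
(ii) no recent notice — met.
(c): T AND T → true.
(2) = F OR F OR T = true.
(a) fixed location — met.
(b) non-exempt — not satisfied.
So (3) is satisfied (T OR F).
Overall = T AND T AND T = true.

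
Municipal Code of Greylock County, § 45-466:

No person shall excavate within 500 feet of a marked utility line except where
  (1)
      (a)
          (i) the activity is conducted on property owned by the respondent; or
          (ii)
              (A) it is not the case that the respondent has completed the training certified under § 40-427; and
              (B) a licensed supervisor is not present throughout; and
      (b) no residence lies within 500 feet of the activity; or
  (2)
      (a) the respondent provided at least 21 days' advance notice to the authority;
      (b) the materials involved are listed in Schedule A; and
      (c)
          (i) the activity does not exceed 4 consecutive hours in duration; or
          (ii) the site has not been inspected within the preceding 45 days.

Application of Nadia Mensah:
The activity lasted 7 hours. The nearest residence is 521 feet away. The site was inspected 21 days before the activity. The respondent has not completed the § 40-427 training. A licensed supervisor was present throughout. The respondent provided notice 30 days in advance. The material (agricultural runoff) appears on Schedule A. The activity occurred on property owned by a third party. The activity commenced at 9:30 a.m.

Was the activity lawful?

No — unlawful.

(i) own property — not met.
(A) not (training certified) — holds.
(B) not (supervisor present) — not met.
(ii) = T AND F = false.
So (a) is not satisfied (F OR F).
(b) no residence in 500 ft — satisfied.
(1): F AND T → false.
(a) ≥21 days' notice — holds.
(b) Schedule A material — met.
(i) ≤ 4 hrs duration — not met.
(ii) not (site inspected) — not satisfied.
(c): F OR F → false.
So (2) is not satisfied (T AND T AND F).
Overall = F OR F = false.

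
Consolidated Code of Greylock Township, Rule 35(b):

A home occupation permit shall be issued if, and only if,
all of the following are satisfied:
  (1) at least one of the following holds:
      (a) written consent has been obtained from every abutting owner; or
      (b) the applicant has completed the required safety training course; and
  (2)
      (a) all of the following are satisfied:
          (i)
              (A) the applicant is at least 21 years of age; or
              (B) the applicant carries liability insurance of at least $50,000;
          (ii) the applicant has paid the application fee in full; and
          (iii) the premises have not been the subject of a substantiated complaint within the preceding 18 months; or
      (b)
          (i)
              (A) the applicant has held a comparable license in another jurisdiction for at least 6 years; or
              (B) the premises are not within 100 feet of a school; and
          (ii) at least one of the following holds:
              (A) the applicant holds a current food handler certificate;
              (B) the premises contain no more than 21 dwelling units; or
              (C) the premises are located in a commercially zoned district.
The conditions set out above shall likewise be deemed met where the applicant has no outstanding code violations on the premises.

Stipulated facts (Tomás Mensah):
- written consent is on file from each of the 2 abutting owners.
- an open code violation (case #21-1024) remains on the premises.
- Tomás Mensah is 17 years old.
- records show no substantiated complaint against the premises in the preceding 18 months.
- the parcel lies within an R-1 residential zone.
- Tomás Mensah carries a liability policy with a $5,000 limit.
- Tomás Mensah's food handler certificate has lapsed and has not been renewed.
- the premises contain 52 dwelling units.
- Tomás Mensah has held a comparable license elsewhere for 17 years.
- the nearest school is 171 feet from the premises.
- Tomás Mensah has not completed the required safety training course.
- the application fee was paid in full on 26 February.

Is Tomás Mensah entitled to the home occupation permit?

(a) all abutters consent — met.
(b) safety training — not met.
So (1) is satisfied (T OR F).
(A) age ≥ 21 — fails.
(B) insurance ≥ $50,000 — fails.
So (i) is not satisfied (F OR F).
(ii) fee paid — holds.
(iii) no complaint in 18 mo. — satisfied.
So (a) is not satisfied (F AND T AND T).
(A) prior license ≥ 6 yr — met.
(B) ≥100 ft from school — satisfied.
(i): T OR T → true.
(A) food handler cert. — fails.
(B) ≤ 21 units — not satisfied.
(C) commercially zoned — not satisfied.
(ii) = F OR F OR F = false.
So (b) is not satisfied (T AND F).
(2) = F OR F = false.
Overall: T AND F → false.
Exception (no code violations) — not satisfied.
Result: main false OR exception false → false.

No — denied.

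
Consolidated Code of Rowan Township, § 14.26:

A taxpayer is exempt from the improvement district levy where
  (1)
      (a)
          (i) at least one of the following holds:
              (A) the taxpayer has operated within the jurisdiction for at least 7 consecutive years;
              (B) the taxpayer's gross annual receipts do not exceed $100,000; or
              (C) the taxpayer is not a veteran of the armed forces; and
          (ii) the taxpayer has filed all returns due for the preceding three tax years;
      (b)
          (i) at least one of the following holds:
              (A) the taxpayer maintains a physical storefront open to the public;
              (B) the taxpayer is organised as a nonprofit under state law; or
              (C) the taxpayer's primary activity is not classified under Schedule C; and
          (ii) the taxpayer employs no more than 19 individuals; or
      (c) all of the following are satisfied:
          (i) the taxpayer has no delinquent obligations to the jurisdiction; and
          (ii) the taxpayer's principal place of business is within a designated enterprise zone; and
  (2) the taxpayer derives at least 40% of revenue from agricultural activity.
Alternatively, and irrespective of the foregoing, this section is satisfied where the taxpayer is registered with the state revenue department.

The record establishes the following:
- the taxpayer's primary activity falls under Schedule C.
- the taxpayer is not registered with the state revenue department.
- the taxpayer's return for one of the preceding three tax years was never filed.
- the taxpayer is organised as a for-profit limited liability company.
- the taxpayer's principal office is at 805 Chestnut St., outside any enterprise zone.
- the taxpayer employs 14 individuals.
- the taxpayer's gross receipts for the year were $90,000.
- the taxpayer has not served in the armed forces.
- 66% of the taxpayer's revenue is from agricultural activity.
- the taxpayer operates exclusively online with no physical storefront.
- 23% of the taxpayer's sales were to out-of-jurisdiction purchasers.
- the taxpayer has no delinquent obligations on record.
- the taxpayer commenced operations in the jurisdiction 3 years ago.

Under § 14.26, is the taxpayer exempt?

(A) ≥ 7 yrs in jurisdiction — not satisfied.
(B) receipts ≤ $100,000 — met.
(C) not (veteran) — met.
So (i) is satisfied (F OR T OR T).
(ii) returns current — not met.
(a): T AND F → false.
(A) has storefront — not met.
(B) nonprofit — not met.
(C) not (Schedule C activity) — not met.
So (i) is not satisfied (F OR F OR F).
(ii) ≤ 19 employees — holds.
(b) = F AND T = false.
(i) no delinquency — holds.
(ii) in enterprise zone — not met.
(c): T AND F → false.
(1) = F OR F OR F = false.
(2) ≥40% agricultural — holds.
Overall: F AND T → false.
Exception (state-registered) — not satisfied.
Result: main false OR exception false → false.

No — not exempt.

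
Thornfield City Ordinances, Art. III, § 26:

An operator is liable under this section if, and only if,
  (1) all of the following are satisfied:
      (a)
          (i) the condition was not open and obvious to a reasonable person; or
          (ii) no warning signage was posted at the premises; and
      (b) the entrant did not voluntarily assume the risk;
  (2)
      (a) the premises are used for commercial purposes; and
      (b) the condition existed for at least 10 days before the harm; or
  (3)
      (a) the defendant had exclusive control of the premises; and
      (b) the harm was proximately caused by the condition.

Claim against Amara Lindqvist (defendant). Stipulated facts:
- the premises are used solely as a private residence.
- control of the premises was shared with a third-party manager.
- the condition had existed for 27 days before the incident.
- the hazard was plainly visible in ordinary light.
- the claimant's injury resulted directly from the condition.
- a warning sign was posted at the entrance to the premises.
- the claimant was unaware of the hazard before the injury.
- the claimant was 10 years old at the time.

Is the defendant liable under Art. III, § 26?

(i) not open/obvious — not satisfied.
(ii) no signage posted — not met.
(a) = F OR F = false.
(b) no assumed risk — satisfied.
So (1) is not satisfied (F AND T).
(a) commercial use — not met.
(b) condition ≥10 days old — satisfied.
So (2) is not satisfied (F AND T).
(a) exclusive control — fails.
(b) proximate cause — satisfied.
(3) = F AND T = false.
Overall = F OR F OR F = false.

No — not liable.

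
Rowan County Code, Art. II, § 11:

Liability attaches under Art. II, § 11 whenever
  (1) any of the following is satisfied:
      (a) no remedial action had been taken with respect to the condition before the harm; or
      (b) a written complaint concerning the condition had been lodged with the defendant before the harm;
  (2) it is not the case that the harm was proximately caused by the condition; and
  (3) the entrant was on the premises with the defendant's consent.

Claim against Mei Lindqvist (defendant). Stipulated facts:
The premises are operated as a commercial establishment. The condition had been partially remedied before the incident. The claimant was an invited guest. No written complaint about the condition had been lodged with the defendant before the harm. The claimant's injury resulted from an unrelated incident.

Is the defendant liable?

No — not liable.

(a) no remedial action — not met.
(b) complaint lodged — fails.
(1) = F OR F = false.
(2) not (proximate cause) — holds.
(3) consent to enter — met.
Overall = F AND T AND T = false.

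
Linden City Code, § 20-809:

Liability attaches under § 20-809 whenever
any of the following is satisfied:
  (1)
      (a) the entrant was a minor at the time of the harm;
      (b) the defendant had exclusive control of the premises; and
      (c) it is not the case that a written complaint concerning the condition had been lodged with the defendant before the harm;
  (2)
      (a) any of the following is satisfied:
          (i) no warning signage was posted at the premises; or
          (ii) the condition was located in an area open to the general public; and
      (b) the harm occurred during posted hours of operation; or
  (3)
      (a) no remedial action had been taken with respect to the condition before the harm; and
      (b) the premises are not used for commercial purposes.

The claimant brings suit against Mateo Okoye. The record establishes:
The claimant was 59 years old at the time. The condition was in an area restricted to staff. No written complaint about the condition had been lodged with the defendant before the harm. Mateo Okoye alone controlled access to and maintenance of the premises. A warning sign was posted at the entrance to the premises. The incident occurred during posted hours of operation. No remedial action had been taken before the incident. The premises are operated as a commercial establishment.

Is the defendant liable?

No — not liable.

(a) entrant a minor — not met.
(b) exclusive control — met.
(c) not (complaint lodged) — satisfied.
(1) = F AND T AND T = false.
(i) no signage posted — not met.
(ii) public area — not met.
(a) = F OR F = false.
(b) during posted hours — satisfied.
(2): F AND T → false.
(a) no remedial action — holds.
(b) not (commercial use) — not satisfied.
(3) = T AND F = false.
Overall: F OR F OR F → false.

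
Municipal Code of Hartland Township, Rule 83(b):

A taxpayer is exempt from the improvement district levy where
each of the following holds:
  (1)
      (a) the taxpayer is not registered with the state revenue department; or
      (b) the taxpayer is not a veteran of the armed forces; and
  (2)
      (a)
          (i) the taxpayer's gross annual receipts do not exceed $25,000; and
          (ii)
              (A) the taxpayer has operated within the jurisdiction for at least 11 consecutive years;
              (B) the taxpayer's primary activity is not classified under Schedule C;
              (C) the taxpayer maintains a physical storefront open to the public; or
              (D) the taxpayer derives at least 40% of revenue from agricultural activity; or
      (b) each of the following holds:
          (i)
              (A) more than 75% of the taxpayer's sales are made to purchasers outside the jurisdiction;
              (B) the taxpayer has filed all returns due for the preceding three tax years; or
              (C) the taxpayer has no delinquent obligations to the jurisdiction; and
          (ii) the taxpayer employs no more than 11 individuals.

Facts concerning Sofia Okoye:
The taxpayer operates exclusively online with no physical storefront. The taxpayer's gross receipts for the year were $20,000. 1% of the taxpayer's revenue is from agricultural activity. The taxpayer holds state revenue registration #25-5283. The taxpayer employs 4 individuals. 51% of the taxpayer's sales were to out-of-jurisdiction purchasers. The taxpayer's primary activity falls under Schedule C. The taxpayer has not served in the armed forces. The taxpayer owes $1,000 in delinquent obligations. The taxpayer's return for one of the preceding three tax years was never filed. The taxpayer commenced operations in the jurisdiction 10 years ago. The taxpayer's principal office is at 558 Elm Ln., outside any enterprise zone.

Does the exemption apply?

No — not exempt.

(a) not (state-registered) — not met.
(b) not (veteran) — holds.
So (1) is satisfied (F OR T).
(i) receipts ≤ $25,000 — satisfied.
(A) ≥ 11 yrs in jurisdiction — not satisfied.
(B) not (Schedule C activity) — not met.
(C) has storefront — not met.
(D) ≥40% agricultural — fails.
(ii): F OR F OR F OR F → false.
(a) = T AND F = false.
(A) >75% out-of-jur. sales — not met.
(B) returns current — not satisfied.
(C) no delinquency — not met.
(i): F OR F OR F → false.
(ii) ≤ 11 employees — holds.
(b): F AND T → false.
(2) = F OR F = false.
Overall = T AND F = false.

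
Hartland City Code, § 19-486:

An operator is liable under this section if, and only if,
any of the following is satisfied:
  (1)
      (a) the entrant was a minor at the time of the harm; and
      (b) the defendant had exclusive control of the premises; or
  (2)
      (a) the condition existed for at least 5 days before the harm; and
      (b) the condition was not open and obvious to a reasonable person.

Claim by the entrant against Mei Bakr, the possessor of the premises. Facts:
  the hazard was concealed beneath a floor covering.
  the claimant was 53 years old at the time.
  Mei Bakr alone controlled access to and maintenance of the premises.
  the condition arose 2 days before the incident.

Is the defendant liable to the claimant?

(a) entrant a minor — not satisfied.
(b) exclusive control — met.
(1) = F AND T = false.
(a) condition ≥5 days old — not met.
(b) not open/obvious — met.
(2) = F AND T = false.
Overall = F OR F = false.

No — not liable.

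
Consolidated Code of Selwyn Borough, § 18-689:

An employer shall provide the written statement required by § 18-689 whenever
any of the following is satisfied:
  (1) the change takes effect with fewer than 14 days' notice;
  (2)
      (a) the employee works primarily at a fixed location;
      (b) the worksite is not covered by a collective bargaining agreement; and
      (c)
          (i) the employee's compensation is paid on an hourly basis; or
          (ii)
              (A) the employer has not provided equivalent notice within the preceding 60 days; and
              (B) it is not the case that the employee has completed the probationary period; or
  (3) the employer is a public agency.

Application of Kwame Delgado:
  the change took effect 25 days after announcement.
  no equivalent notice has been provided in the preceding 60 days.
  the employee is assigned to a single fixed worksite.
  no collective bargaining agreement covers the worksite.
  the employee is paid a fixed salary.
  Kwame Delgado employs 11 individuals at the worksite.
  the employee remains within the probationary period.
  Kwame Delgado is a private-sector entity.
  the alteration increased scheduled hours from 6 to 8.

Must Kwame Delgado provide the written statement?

(1) < 14 days' notice — fails.
(a) fixed location — satisfied.
(b) no CBA — satisfied.
(i) hourly-paid — not met.
(A) no recent notice — holds.
(B) not (past probation) — holds.
(ii) = T AND T = true.
(c): F OR T → true.
(2) = T AND T AND T = true.
(3) public agency — not satisfied.
So Overall is satisfied (F OR T OR F).

Yes — required.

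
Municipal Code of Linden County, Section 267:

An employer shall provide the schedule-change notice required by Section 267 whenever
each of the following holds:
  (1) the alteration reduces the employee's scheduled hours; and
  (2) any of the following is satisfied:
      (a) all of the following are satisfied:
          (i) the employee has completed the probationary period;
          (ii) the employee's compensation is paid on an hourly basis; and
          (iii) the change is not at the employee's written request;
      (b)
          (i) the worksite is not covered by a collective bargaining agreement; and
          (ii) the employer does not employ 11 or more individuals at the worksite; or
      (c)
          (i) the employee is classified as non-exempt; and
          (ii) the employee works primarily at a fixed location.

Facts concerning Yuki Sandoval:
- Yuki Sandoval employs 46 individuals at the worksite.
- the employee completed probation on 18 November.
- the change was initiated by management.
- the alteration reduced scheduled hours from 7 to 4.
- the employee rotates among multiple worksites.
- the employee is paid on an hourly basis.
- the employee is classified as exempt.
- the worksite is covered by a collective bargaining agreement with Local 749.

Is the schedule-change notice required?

Yes — required.

(1) hours reduced — holds.
(i) past probation — holds.
(ii) hourly-paid — holds.
(iii) not employee-requested — holds.
(a) = T AND T AND T = true.
(i) no CBA — not satisfied.
(ii) not (≥ 11 at site) — not met.
So (b) is not satisfied (F AND F).
(i) non-exempt — not satisfied.
(ii) fixed location — not met.
So (c) is not satisfied (F AND F).
(2) = T OR F OR F = true.
So Overall is satisfied (T AND T).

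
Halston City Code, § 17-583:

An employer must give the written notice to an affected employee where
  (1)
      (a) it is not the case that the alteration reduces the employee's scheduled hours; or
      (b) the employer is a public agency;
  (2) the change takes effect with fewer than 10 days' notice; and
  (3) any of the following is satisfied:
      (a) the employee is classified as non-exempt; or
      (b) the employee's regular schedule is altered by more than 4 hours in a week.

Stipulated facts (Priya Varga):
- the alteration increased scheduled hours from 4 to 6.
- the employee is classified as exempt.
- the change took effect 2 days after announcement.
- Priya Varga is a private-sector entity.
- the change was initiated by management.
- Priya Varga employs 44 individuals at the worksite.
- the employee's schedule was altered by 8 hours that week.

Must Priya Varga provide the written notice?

Yes — required.

(a) not (hours reduced) — met.
(b) public agency — fails.
(1) = T OR F = true.
(2) < 10 days' notice — met.
(a) non-exempt — not satisfied.
(b) schedule shift > 4h — holds.
(3) = F OR T = true.
Overall: T AND T AND T → true.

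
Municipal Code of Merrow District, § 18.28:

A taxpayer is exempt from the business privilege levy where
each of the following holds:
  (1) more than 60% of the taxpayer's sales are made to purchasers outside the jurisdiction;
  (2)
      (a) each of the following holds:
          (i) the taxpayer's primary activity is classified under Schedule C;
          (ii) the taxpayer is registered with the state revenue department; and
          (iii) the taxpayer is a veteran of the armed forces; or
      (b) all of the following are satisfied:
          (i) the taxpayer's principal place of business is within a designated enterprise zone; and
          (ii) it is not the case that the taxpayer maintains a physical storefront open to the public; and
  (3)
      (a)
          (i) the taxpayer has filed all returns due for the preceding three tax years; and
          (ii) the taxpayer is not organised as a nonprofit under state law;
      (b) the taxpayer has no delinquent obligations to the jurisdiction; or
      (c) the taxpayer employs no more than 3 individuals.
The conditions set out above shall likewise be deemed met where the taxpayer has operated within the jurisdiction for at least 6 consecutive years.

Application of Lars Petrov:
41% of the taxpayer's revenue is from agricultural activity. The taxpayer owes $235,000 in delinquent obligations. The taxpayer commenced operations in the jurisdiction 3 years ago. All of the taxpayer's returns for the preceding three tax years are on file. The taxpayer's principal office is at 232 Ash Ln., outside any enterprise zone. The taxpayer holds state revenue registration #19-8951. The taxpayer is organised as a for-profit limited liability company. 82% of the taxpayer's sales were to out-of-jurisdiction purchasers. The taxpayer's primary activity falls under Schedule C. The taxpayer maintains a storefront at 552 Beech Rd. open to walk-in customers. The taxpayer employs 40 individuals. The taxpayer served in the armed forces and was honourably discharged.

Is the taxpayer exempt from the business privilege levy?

Yes — exempt.

(1) >60% out-of-jur. sales — satisfied.
(i) Schedule C activity — met.
(ii) state-registered — holds.
(iii) veteran — met.
(a) = T AND T AND T = true.
(i) in enterprise zone — fails.
(ii) not (has storefront) — not satisfied.
(b) = F AND F = false.
So (2) is satisfied (T OR F).
(i) returns current — satisfied.
(ii) not (nonprofit) — satisfied.
(a): T AND T → true.
(b) no delinquency — fails.
(c) ≤ 3 employees — not satisfied.
(3) = T OR F OR F = true.
Overall = T AND T AND T = true.
Exception (≥ 6 yrs in jurisdiction) — not satisfied.
Result: main true OR exception false → true.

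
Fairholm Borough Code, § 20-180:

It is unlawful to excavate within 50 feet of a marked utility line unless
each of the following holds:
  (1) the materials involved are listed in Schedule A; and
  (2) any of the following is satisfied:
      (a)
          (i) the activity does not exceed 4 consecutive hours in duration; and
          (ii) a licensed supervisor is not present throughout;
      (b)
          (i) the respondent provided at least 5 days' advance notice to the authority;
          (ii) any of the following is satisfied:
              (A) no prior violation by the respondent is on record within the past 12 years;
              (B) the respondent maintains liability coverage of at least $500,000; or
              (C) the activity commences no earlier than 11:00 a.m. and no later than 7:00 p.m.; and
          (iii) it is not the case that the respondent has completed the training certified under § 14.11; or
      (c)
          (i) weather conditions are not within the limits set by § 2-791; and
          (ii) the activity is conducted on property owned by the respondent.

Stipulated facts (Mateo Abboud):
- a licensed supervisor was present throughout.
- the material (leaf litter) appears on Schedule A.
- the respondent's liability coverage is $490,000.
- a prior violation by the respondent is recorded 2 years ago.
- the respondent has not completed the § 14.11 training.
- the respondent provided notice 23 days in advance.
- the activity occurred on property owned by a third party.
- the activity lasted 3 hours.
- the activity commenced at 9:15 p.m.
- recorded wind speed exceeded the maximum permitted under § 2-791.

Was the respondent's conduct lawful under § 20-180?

No — unlawful.

(1) Schedule A material — satisfied.
(i) ≤ 4 hrs duration — holds.
(ii) not (supervisor present) — fails.
(a): T AND F → false.
(i) ≥5 days' notice — holds.
(A) no prior violation — fails.
(B) coverage ≥ $500,000 — not met.
(C) start within hours — not satisfied.
So (ii) is not satisfied (F OR F OR F).
(iii) not (training certified) — satisfied.
(b): T AND F AND T → false.
(i) not (weather ok) — met.
(ii) own property — fails.
So (c) is not satisfied (T AND F).
So (2) is not satisfied (F OR F OR F).
Overall: T AND F → false.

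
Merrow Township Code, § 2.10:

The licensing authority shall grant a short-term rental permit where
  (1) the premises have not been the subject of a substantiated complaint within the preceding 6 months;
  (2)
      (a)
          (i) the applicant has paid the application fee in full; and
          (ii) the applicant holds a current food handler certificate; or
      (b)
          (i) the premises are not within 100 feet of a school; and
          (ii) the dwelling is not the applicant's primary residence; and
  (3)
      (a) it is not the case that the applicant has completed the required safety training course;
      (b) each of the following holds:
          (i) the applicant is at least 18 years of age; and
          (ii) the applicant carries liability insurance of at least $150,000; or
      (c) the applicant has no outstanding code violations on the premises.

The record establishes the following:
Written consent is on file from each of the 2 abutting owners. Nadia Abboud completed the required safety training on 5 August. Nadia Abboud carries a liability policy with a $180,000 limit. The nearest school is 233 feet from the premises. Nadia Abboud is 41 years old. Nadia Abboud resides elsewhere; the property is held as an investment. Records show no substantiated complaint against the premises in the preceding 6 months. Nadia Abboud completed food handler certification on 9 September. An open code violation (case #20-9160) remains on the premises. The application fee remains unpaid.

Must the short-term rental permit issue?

Yes — granted.

(1) no complaint in 6 mo. — satisfied.
(i) fee paid — not met.
(ii) food handler cert. — holds.
(a) = F AND T = false.
(i) ≥100 ft from school — met.
(ii) not (primary residence) — holds.
So (b) is satisfied (T AND T).
So (2) is satisfied (F OR T).
(a) not (safety training) — not satisfied.
(i) age ≥ 18 — met.
(ii) insurance ≥ $150,000 — holds.
So (b) is satisfied (T AND T).
(c) no code violations — not met.
(3): F OR T OR F → true.
So Overall is satisfied (T AND T AND T).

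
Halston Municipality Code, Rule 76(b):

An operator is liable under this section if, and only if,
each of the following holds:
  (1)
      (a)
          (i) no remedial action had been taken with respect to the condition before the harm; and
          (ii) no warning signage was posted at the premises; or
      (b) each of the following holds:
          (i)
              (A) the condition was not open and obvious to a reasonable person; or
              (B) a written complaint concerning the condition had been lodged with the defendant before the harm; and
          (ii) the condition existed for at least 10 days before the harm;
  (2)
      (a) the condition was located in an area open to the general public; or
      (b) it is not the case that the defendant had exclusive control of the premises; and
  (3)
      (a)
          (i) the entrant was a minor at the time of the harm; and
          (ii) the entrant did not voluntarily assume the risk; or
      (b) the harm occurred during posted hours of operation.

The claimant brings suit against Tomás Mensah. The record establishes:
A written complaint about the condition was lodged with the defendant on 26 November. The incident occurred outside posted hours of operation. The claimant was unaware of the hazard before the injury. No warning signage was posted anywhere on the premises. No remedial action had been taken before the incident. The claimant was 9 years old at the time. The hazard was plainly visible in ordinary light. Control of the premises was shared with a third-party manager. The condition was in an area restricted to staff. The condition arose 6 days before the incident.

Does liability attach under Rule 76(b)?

Yes — liable.

(i) no remedial action — met.
(ii) no signage posted — satisfied.
(a): T AND T → true.
(A) not open/obvious — fails.
(B) complaint lodged — satisfied.
(i): F OR T → true.
(ii) condition ≥10 days old — not satisfied.
(b) = T AND F = false.
(1): T OR F → true.
(a) public area — not satisfied.
(b) not (exclusive control) — met.
So (2) is satisfied (F OR T).
(i) entrant a minor — met.
(ii) no assumed risk — holds.
(a) = T AND T = true.
(b) during posted hours — not satisfied.
So (3) is satisfied (T OR F).
Overall: T AND T AND T → true.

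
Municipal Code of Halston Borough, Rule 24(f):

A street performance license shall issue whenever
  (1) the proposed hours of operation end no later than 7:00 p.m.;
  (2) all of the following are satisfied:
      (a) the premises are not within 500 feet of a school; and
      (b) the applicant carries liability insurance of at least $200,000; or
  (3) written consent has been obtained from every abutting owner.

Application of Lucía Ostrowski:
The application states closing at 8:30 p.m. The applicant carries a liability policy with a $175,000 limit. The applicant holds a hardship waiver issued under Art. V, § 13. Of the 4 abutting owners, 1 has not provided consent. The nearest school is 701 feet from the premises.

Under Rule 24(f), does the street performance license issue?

No — denied.

(1) closes by 7 p.m. — not met.
(a) ≥500 ft from school — satisfied.
(b) insurance ≥ $200,000 — not satisfied.
So (2) is not satisfied (T AND F).
(3) all abutters consent — fails.
Overall: F OR F OR F → false.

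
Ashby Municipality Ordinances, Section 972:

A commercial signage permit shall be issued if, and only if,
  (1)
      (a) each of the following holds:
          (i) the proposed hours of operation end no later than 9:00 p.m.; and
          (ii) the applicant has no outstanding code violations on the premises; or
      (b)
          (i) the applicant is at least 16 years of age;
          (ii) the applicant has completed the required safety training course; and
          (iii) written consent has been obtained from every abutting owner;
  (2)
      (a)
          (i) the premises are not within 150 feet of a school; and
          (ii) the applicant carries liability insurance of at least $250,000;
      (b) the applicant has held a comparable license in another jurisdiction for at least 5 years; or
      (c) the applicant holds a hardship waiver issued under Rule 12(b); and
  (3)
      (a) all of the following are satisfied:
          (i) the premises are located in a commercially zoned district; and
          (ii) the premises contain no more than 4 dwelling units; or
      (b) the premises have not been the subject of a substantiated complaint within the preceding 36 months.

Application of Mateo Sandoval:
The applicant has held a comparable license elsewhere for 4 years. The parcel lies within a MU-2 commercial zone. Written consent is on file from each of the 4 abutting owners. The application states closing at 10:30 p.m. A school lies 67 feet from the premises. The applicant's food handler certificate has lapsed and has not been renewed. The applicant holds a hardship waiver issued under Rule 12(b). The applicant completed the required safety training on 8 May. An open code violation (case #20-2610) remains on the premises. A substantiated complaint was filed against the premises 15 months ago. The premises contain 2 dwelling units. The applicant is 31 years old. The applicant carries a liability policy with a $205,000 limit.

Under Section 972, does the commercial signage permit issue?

Yes — granted.

(i) closes by 9 p.m. — not met.
(ii) no code violations — not satisfied.
(a) = F AND F = false.
(i) age ≥ 16 — holds.
(ii) safety training — met.
(iii) all abutters consent — holds.
So (b) is satisfied (T AND T AND T).
(1) = F OR T = true.
(i) ≥150 ft from school — fails.
(ii) insurance ≥ $250,000 — fails.
(a): F AND F → false.
(b) prior license ≥ 5 yr — not met.
(c) hardship waiver — met.
(2): F OR F OR T → true.
(i) commercially zoned — met.
(ii) ≤ 4 units — satisfied.
(a) = T AND T = true.
(b) no complaint in 36 mo. — not satisfied.
So (3) is satisfied (T OR F).
Overall: T AND T AND T → true.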